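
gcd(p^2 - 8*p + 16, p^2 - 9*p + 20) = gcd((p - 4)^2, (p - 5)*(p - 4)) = p - 4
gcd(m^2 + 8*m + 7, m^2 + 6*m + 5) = m + 1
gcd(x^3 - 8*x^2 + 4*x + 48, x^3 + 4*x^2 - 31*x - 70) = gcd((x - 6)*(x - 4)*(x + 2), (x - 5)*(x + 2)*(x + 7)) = x + 2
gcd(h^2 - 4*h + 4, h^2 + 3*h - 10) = h - 2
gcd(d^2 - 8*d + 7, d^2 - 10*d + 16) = 1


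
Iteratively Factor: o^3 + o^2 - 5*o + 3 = (o + 3)*(o^2 - 2*o + 1) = (o - 1)*(o + 3)*(o - 1)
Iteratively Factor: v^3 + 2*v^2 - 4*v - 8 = (v - 2)*(v^2 + 4*v + 4) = (v - 2)*(v + 2)*(v + 2)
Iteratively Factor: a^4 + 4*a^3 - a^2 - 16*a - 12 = (a + 2)*(a^3 + 2*a^2 - 5*a - 6) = (a - 2)*(a + 2)*(a^2 + 4*a + 3) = (a - 2)*(a + 2)*(a + 3)*(a + 1)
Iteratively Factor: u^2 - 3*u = (u - 3)*(u)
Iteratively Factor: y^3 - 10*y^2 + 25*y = (y - 5)*(y^2 - 5*y) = y*(y - 5)*(y - 5)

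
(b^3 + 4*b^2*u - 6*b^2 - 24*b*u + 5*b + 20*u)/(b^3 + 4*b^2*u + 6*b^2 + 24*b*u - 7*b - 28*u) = (b - 5)/(b + 7)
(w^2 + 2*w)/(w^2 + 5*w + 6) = w/(w + 3)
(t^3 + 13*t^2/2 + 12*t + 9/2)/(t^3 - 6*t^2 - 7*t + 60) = (2*t^2 + 7*t + 3)/(2*(t^2 - 9*t + 20))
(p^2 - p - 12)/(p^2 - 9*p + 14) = (p^2 - p - 12)/(p^2 - 9*p + 14)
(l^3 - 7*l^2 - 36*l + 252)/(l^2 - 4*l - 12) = (l^2 - l - 42)/(l + 2)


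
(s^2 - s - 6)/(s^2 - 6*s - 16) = (s - 3)/(s - 8)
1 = 1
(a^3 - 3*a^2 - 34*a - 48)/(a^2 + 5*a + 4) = (a^3 - 3*a^2 - 34*a - 48)/(a^2 + 5*a + 4)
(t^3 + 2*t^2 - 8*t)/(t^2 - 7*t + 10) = t*(t + 4)/(t - 5)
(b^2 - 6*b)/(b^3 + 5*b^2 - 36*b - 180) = b/(b^2 + 11*b + 30)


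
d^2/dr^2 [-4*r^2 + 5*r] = -8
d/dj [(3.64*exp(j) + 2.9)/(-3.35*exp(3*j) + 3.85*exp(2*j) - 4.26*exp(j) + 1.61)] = (24.388*exp(3*j) + 15.131*exp(2*j) - 22.33*exp(j) + 18.2144)*exp(j)/(11.2225*exp(6*j) - 25.795*exp(5*j) + 43.3645*exp(4*j) - 43.589*exp(3*j) + 30.5446*exp(2*j) - 13.7172*exp(j) + 2.5921)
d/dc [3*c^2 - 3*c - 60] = 6*c - 3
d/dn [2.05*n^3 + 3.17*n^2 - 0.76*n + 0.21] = 6.15*n^2 + 6.34*n - 0.76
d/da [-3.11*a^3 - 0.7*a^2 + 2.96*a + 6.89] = -9.33*a^2 - 1.4*a + 2.96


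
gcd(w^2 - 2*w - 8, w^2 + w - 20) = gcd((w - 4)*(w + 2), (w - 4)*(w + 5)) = w - 4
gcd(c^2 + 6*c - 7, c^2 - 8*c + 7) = c - 1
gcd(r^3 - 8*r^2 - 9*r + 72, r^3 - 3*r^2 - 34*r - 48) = r^2 - 5*r - 24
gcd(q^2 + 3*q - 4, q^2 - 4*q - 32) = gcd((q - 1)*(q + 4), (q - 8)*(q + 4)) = q + 4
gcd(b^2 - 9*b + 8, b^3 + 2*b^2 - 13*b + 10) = b - 1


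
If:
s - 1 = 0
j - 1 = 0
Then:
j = 1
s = 1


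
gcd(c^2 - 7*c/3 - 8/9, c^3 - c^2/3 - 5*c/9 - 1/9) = c + 1/3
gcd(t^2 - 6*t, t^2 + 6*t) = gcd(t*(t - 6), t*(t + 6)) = t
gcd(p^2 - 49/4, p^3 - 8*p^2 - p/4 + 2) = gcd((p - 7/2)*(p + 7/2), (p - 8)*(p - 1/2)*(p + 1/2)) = 1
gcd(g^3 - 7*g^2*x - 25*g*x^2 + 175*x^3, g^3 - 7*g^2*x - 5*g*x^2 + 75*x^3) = -g + 5*x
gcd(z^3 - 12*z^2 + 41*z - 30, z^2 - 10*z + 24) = z - 6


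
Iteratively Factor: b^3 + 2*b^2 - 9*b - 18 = (b + 2)*(b^2 - 9) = (b + 2)*(b + 3)*(b - 3)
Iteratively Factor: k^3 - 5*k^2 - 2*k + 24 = (k + 2)*(k^2 - 7*k + 12) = (k - 3)*(k + 2)*(k - 4)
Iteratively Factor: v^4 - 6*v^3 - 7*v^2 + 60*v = (v - 4)*(v^3 - 2*v^2 - 15*v) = (v - 4)*(v + 3)*(v^2 - 5*v) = (v - 5)*(v - 4)*(v + 3)*(v)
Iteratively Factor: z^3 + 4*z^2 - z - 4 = (z + 1)*(z^2 + 3*z - 4) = (z - 1)*(z + 1)*(z + 4)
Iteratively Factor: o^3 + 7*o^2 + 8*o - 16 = (o + 4)*(o^2 + 3*o - 4) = (o + 4)^2*(o - 1)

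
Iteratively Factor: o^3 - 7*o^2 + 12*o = (o)*(o^2 - 7*o + 12) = o*(o - 3)*(o - 4)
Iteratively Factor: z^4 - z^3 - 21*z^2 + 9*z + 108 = (z + 3)*(z^3 - 4*z^2 - 9*z + 36) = (z - 4)*(z + 3)*(z^2 - 9) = (z - 4)*(z - 3)*(z + 3)*(z + 3)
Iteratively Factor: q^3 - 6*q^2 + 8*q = (q)*(q^2 - 6*q + 8) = q*(q - 2)*(q - 4)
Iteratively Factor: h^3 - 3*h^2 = (h)*(h^2 - 3*h) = h*(h - 3)*(h)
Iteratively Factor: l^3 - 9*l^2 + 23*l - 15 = (l - 3)*(l^2 - 6*l + 5) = (l - 5)*(l - 3)*(l - 1)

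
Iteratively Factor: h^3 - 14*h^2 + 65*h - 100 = (h - 4)*(h^2 - 10*h + 25) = (h - 5)*(h - 4)*(h - 5)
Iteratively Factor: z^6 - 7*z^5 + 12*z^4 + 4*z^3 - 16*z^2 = (z - 2)*(z^5 - 5*z^4 + 2*z^3 + 8*z^2) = z*(z - 2)*(z^4 - 5*z^3 + 2*z^2 + 8*z) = z^2*(z - 2)*(z^3 - 5*z^2 + 2*z + 8) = z^2*(z - 4)*(z - 2)*(z^2 - z - 2) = z^2*(z - 4)*(z - 2)*(z + 1)*(z - 2)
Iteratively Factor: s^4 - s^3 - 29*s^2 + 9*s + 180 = (s - 5)*(s^3 + 4*s^2 - 9*s - 36) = (s - 5)*(s + 3)*(s^2 + s - 12) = (s - 5)*(s + 3)*(s + 4)*(s - 3)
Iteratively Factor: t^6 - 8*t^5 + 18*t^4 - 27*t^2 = (t + 1)*(t^5 - 9*t^4 + 27*t^3 - 27*t^2) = t*(t + 1)*(t^4 - 9*t^3 + 27*t^2 - 27*t) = t*(t - 3)*(t + 1)*(t^3 - 6*t^2 + 9*t) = t*(t - 3)^2*(t + 1)*(t^2 - 3*t) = t*(t - 3)^3*(t + 1)*(t)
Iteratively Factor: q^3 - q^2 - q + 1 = (q - 1)*(q^2 - 1) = (q - 1)^2*(q + 1)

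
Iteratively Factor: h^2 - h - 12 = (h - 4)*(h + 3)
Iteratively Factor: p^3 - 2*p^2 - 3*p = (p - 3)*(p^2 + p) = (p - 3)*(p + 1)*(p)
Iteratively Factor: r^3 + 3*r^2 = (r + 3)*(r^2) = r*(r + 3)*(r)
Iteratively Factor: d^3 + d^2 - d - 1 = (d + 1)*(d^2 - 1) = (d + 1)^2*(d - 1)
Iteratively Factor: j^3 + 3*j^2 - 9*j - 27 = (j - 3)*(j^2 + 6*j + 9) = (j - 3)*(j + 3)*(j + 3)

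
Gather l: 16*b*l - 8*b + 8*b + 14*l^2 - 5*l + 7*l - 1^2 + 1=14*l^2 + l*(16*b + 2)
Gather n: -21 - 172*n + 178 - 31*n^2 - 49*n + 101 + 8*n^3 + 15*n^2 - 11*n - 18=8*n^3 - 16*n^2 - 232*n + 240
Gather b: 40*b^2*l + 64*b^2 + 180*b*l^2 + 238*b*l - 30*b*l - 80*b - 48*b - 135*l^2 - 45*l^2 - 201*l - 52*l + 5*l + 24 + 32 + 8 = b^2*(40*l + 64) + b*(180*l^2 + 208*l - 128) - 180*l^2 - 248*l + 64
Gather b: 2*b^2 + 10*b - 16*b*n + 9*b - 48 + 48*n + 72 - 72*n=2*b^2 + b*(19 - 16*n) - 24*n + 24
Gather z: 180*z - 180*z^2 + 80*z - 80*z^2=-260*z^2 + 260*z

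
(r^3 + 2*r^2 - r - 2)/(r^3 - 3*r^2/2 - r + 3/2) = 2*(r + 2)/(2*r - 3)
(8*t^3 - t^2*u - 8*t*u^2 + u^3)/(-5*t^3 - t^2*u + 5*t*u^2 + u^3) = (-8*t + u)/(5*t + u)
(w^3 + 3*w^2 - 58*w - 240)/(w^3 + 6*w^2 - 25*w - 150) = (w - 8)/(w - 5)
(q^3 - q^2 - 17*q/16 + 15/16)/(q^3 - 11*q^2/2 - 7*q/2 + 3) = (16*q^2 - 32*q + 15)/(8*(2*q^2 - 13*q + 6))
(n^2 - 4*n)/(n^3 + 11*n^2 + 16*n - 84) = n*(n - 4)/(n^3 + 11*n^2 + 16*n - 84)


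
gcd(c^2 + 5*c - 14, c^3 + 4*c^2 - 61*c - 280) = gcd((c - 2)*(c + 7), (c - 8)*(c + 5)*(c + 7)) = c + 7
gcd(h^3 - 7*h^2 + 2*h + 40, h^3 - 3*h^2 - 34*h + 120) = h^2 - 9*h + 20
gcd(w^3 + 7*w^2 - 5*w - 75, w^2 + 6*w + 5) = w + 5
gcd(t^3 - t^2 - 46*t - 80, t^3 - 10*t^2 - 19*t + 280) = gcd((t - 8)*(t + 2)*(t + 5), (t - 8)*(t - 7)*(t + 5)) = t^2 - 3*t - 40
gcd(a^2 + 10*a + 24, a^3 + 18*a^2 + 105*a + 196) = a + 4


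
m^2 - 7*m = m*(m - 7)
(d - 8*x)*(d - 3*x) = d^2 - 11*d*x + 24*x^2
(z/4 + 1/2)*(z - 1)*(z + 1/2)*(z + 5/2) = z^4/4 + z^3 + 9*z^2/16 - 19*z/16 - 5/8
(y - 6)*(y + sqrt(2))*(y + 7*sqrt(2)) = y^3 - 6*y^2 + 8*sqrt(2)*y^2 - 48*sqrt(2)*y + 14*y - 84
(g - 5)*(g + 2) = g^2 - 3*g - 10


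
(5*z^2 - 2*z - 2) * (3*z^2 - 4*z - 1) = 15*z^4 - 26*z^3 - 3*z^2 + 10*z + 2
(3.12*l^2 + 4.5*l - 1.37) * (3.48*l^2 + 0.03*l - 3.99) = 10.8576*l^4 + 15.7536*l^3 - 17.0814*l^2 - 17.9961*l + 5.4663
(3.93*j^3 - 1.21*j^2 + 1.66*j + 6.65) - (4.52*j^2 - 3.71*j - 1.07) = 3.93*j^3 - 5.73*j^2 + 5.37*j + 7.72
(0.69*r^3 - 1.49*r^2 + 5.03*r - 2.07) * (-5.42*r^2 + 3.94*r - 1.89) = -3.7398*r^5 + 10.7944*r^4 - 34.4373*r^3 + 33.8537*r^2 - 17.6625*r + 3.9123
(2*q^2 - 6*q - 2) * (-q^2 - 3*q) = -2*q^4 + 20*q^2 + 6*q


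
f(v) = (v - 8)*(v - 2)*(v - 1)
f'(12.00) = 194.00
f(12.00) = 440.00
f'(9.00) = 71.00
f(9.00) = 56.00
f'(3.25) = -13.81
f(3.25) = -13.36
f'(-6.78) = 313.07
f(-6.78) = -1009.60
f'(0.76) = 11.01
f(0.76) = -2.15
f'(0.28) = 20.08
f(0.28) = -9.56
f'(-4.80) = 200.72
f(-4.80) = -504.83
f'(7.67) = 33.75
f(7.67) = -12.48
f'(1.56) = -1.02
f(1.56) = 1.59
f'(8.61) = 58.98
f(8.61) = 30.68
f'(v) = (v - 8)*(v - 2) + (v - 8)*(v - 1) + (v - 2)*(v - 1) = 3*v^2 - 22*v + 26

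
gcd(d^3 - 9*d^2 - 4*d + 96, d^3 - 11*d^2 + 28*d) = d - 4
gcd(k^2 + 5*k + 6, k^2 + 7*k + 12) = k + 3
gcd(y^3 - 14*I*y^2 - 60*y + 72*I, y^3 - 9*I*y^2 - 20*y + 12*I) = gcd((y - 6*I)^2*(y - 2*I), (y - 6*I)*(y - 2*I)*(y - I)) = y^2 - 8*I*y - 12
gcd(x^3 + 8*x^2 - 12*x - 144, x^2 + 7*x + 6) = x + 6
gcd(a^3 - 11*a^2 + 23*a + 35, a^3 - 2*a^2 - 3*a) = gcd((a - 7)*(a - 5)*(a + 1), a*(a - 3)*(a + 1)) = a + 1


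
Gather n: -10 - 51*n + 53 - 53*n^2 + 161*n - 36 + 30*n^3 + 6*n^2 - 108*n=30*n^3 - 47*n^2 + 2*n + 7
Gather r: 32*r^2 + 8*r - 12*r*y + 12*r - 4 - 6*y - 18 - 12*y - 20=32*r^2 + r*(20 - 12*y) - 18*y - 42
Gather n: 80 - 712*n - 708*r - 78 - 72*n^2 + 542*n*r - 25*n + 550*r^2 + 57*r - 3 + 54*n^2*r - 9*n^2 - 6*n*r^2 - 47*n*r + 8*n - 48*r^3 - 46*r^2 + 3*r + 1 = n^2*(54*r - 81) + n*(-6*r^2 + 495*r - 729) - 48*r^3 + 504*r^2 - 648*r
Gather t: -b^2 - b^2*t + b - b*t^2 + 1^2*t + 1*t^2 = -b^2 + b + t^2*(1 - b) + t*(1 - b^2)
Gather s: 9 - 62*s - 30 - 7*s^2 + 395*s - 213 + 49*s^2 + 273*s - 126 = 42*s^2 + 606*s - 360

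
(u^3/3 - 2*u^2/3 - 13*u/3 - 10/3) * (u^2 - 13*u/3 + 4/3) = u^5/3 - 19*u^4/9 - u^3 + 131*u^2/9 + 26*u/3 - 40/9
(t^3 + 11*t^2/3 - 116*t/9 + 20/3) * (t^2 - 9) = t^5 + 11*t^4/3 - 197*t^3/9 - 79*t^2/3 + 116*t - 60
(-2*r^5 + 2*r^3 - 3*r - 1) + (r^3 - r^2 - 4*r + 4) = -2*r^5 + 3*r^3 - r^2 - 7*r + 3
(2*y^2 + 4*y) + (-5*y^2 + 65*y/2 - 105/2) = -3*y^2 + 73*y/2 - 105/2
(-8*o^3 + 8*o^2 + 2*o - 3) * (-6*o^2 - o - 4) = 48*o^5 - 40*o^4 + 12*o^3 - 16*o^2 - 5*o + 12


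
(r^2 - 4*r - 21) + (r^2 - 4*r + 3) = 2*r^2 - 8*r - 18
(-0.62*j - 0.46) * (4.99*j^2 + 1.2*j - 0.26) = -3.0938*j^3 - 3.0394*j^2 - 0.3908*j + 0.1196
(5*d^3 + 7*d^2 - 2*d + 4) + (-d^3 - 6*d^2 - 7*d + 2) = 4*d^3 + d^2 - 9*d + 6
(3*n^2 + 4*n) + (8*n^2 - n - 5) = 11*n^2 + 3*n - 5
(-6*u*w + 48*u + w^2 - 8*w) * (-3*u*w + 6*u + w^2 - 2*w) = 18*u^2*w^2 - 180*u^2*w + 288*u^2 - 9*u*w^3 + 90*u*w^2 - 144*u*w + w^4 - 10*w^3 + 16*w^2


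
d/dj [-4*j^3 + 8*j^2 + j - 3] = -12*j^2 + 16*j + 1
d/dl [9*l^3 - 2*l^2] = l*(27*l - 4)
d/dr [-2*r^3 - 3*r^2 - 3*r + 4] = -6*r^2 - 6*r - 3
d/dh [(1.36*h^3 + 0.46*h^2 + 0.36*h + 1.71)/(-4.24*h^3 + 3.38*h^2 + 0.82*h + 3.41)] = (6.5472*h^4 + 5.2832*h^3 + 34.8244*h^2 - 8.4224*h - 0.1746)/(17.9776*h^6 - 28.6624*h^5 + 4.4708*h^4 - 23.3736*h^3 + 23.724*h^2 + 5.5924*h + 11.6281)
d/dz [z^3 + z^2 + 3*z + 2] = 3*z^2 + 2*z + 3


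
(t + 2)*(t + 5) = t^2 + 7*t + 10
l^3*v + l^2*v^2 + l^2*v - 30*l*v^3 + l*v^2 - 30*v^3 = (l - 5*v)*(l + 6*v)*(l*v + v)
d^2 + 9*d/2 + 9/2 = (d + 3/2)*(d + 3)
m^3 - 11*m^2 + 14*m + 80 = (m - 8)*(m - 5)*(m + 2)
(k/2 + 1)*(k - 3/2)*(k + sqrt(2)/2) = k^3/2 + k^2/4 + sqrt(2)*k^2/4 - 3*k/2 + sqrt(2)*k/8 - 3*sqrt(2)/4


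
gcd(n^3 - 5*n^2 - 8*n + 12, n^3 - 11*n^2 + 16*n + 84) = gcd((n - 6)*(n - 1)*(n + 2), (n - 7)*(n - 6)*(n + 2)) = n^2 - 4*n - 12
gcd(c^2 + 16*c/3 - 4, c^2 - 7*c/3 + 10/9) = c - 2/3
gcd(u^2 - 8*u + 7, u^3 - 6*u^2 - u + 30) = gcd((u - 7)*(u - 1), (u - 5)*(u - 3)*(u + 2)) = 1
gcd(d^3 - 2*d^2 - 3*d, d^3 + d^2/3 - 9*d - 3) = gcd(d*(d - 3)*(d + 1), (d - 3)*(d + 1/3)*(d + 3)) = d - 3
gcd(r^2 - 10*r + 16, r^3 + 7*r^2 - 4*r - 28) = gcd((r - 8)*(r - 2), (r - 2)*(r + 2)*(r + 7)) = r - 2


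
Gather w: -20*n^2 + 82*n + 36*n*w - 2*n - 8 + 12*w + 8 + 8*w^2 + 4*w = -20*n^2 + 80*n + 8*w^2 + w*(36*n + 16)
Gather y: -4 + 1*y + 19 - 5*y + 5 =20 - 4*y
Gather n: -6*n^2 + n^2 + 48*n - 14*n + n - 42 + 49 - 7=-5*n^2 + 35*n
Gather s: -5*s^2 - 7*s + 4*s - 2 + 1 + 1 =-5*s^2 - 3*s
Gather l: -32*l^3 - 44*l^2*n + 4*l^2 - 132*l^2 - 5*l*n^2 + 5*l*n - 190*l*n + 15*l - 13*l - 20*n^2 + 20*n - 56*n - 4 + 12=-32*l^3 + l^2*(-44*n - 128) + l*(-5*n^2 - 185*n + 2) - 20*n^2 - 36*n + 8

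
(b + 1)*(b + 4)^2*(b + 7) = b^4 + 16*b^3 + 87*b^2 + 184*b + 112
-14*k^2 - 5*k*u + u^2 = (-7*k + u)*(2*k + u)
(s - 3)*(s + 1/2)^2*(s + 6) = s^4 + 4*s^3 - 59*s^2/4 - 69*s/4 - 9/2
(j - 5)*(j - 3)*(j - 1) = j^3 - 9*j^2 + 23*j - 15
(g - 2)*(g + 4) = g^2 + 2*g - 8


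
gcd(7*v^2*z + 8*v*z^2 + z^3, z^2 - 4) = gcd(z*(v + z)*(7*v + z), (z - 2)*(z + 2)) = 1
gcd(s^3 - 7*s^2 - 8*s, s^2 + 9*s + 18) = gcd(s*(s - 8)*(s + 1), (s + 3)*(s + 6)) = 1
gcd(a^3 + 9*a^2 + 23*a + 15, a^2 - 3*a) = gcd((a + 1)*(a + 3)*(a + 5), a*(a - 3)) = 1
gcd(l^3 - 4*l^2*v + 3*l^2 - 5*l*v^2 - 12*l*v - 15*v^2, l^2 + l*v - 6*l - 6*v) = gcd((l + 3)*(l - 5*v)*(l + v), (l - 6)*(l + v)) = l + v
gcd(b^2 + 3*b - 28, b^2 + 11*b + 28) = b + 7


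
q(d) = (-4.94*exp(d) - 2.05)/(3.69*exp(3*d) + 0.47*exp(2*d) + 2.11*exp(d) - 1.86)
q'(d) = (-4.94*exp(d) - 2.05)*(-11.07*exp(3*d) - 0.94*exp(2*d) - 2.11*exp(d))/(3.69*exp(3*d) + 0.47*exp(2*d) + 2.11*exp(d) - 1.86)^2 - 4.94*exp(d)/(3.69*exp(3*d) + 0.47*exp(2*d) + 2.11*exp(d) - 1.86) = (36.4572*exp(3*d) + 25.0153*exp(2*d) + 1.927*exp(d) + 13.5139)*exp(d)/(13.6161*exp(6*d) + 3.4686*exp(5*d) + 15.7927*exp(4*d) - 11.7434*exp(3*d) + 2.7037*exp(2*d) - 7.8492*exp(d) + 3.4596)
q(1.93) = -0.03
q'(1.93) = 0.06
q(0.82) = -0.27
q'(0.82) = 0.55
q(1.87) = -0.03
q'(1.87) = 0.07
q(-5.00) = 1.13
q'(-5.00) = 0.03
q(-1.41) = 2.58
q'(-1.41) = 2.45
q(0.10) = -1.25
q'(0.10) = 2.90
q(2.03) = -0.02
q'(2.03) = 0.05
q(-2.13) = 1.65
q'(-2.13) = 0.66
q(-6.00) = 1.11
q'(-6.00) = 0.01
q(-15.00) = 1.10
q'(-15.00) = 0.00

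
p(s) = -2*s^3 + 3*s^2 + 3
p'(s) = -6*s^2 + 6*s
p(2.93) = -21.55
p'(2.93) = -33.93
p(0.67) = 3.75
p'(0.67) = 1.33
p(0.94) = 3.99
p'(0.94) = 0.34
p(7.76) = -750.92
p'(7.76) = -314.75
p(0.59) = 3.63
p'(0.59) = 1.45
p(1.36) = 3.52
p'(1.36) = -2.94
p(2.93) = -21.55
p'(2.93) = -33.93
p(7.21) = -590.66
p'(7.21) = -268.64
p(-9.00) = 1704.00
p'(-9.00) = -540.00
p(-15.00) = 7428.00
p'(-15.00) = -1440.00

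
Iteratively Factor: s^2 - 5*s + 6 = (s - 3)*(s - 2)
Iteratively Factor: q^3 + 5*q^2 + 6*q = (q)*(q^2 + 5*q + 6) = q*(q + 3)*(q + 2)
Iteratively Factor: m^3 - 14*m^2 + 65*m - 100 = (m - 4)*(m^2 - 10*m + 25) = (m - 5)*(m - 4)*(m - 5)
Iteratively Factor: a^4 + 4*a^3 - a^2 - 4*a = (a - 1)*(a^3 + 5*a^2 + 4*a) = a*(a - 1)*(a^2 + 5*a + 4) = a*(a - 1)*(a + 1)*(a + 4)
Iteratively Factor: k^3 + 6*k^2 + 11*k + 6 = (k + 2)*(k^2 + 4*k + 3) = (k + 1)*(k + 2)*(k + 3)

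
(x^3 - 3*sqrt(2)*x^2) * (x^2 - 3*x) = x^5 - 3*sqrt(2)*x^4 - 3*x^4 + 9*sqrt(2)*x^3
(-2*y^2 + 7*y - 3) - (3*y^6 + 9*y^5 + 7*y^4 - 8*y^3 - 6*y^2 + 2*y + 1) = -3*y^6 - 9*y^5 - 7*y^4 + 8*y^3 + 4*y^2 + 5*y - 4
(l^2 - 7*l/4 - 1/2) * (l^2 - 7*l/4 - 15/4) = l^4 - 7*l^3/2 - 19*l^2/16 + 119*l/16 + 15/8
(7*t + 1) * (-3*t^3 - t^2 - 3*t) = -21*t^4 - 10*t^3 - 22*t^2 - 3*t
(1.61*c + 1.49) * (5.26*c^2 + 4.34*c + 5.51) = 8.4686*c^3 + 14.8248*c^2 + 15.3377*c + 8.2099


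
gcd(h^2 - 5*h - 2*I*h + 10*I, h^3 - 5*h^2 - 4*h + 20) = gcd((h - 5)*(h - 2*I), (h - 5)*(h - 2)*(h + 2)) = h - 5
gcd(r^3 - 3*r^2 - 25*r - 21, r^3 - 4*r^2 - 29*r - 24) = r^2 + 4*r + 3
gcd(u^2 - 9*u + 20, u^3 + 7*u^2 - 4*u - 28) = 1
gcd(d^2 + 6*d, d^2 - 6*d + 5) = 1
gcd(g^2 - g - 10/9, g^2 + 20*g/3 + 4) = g + 2/3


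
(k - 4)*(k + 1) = k^2 - 3*k - 4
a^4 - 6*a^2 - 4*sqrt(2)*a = a*(a - 2*sqrt(2))*(a + sqrt(2))^2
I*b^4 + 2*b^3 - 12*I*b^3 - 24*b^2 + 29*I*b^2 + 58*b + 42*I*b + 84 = (b - 7)*(b - 6)*(b - 2*I)*(I*b + I)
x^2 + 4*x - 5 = (x - 1)*(x + 5)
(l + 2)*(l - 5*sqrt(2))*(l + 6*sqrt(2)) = l^3 + sqrt(2)*l^2 + 2*l^2 - 60*l + 2*sqrt(2)*l - 120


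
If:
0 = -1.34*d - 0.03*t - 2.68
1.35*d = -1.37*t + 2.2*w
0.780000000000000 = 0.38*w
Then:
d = -2.12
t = 5.39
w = 2.05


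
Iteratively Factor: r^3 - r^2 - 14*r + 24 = (r + 4)*(r^2 - 5*r + 6) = (r - 2)*(r + 4)*(r - 3)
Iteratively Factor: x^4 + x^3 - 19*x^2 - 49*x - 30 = (x - 5)*(x^3 + 6*x^2 + 11*x + 6) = (x - 5)*(x + 1)*(x^2 + 5*x + 6) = (x - 5)*(x + 1)*(x + 3)*(x + 2)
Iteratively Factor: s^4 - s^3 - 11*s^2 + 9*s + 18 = (s - 3)*(s^3 + 2*s^2 - 5*s - 6) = (s - 3)*(s + 3)*(s^2 - s - 2) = (s - 3)*(s + 1)*(s + 3)*(s - 2)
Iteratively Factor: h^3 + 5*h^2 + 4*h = (h + 4)*(h^2 + h) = (h + 1)*(h + 4)*(h)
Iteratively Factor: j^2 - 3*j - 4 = (j - 4)*(j + 1)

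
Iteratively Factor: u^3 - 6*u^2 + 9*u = (u - 3)*(u^2 - 3*u) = (u - 3)^2*(u)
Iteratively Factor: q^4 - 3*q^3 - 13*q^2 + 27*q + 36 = (q + 1)*(q^3 - 4*q^2 - 9*q + 36) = (q + 1)*(q + 3)*(q^2 - 7*q + 12) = (q - 4)*(q + 1)*(q + 3)*(q - 3)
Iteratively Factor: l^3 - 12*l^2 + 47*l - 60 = (l - 4)*(l^2 - 8*l + 15) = (l - 4)*(l - 3)*(l - 5)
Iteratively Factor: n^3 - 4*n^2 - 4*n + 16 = (n - 2)*(n^2 - 2*n - 8) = (n - 4)*(n - 2)*(n + 2)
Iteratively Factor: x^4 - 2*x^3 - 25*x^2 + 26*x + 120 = (x - 3)*(x^3 + x^2 - 22*x - 40) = (x - 3)*(x + 2)*(x^2 - x - 20) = (x - 3)*(x + 2)*(x + 4)*(x - 5)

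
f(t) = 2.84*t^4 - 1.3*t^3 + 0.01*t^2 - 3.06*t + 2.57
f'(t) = 11.36*t^3 - 3.9*t^2 + 0.02*t - 3.06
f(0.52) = 1.01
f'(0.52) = -2.51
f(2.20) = 48.57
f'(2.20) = 99.07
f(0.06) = 2.39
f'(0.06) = -3.07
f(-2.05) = 70.24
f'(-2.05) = -117.36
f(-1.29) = 17.19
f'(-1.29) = -33.96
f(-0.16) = 3.07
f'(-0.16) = -3.21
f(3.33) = 293.70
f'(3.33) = 373.24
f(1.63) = 12.03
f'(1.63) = 35.81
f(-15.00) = 148213.22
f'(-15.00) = -39220.86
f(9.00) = 17661.38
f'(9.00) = 7962.66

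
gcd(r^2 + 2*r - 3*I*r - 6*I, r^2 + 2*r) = r + 2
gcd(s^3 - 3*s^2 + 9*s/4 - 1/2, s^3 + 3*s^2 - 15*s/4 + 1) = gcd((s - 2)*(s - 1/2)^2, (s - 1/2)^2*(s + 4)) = s^2 - s + 1/4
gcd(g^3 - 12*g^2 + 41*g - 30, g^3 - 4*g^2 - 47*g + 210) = g^2 - 11*g + 30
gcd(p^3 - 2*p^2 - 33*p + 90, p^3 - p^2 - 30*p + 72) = p^2 + 3*p - 18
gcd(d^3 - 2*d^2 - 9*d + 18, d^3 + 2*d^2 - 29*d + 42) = d^2 - 5*d + 6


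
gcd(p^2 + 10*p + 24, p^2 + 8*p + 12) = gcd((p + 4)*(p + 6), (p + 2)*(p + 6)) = p + 6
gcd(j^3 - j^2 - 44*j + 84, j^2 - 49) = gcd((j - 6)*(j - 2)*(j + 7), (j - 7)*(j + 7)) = j + 7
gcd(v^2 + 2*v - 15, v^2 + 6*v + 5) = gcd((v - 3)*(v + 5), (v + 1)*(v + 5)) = v + 5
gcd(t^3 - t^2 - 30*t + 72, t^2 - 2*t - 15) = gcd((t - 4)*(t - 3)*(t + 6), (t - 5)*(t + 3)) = 1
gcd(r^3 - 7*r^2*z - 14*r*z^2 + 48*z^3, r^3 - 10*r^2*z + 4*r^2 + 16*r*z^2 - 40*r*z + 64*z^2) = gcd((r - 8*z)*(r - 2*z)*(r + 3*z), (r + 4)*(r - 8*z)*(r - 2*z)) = r^2 - 10*r*z + 16*z^2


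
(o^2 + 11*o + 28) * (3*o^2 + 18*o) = 3*o^4 + 51*o^3 + 282*o^2 + 504*o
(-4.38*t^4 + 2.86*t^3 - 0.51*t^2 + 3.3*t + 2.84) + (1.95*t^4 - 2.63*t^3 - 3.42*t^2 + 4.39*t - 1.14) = -2.43*t^4 + 0.23*t^3 - 3.93*t^2 + 7.69*t + 1.7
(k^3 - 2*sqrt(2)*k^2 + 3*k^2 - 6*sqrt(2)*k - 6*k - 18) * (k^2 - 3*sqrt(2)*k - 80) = k^5 - 5*sqrt(2)*k^4 + 3*k^4 - 74*k^3 - 15*sqrt(2)*k^3 - 222*k^2 + 178*sqrt(2)*k^2 + 480*k + 534*sqrt(2)*k + 1440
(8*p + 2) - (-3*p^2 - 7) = 3*p^2 + 8*p + 9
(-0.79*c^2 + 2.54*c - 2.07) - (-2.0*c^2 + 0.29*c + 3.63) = 1.21*c^2 + 2.25*c - 5.7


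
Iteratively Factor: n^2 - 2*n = (n - 2)*(n)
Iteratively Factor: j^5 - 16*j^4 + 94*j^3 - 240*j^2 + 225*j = (j)*(j^4 - 16*j^3 + 94*j^2 - 240*j + 225) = j*(j - 5)*(j^3 - 11*j^2 + 39*j - 45) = j*(j - 5)^2*(j^2 - 6*j + 9) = j*(j - 5)^2*(j - 3)*(j - 3)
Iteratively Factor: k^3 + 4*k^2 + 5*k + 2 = (k + 1)*(k^2 + 3*k + 2) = (k + 1)^2*(k + 2)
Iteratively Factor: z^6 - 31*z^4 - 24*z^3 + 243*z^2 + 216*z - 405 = (z - 5)*(z^5 + 5*z^4 - 6*z^3 - 54*z^2 - 27*z + 81) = (z - 5)*(z + 3)*(z^4 + 2*z^3 - 12*z^2 - 18*z + 27) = (z - 5)*(z - 1)*(z + 3)*(z^3 + 3*z^2 - 9*z - 27) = (z - 5)*(z - 1)*(z + 3)^2*(z^2 - 9) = (z - 5)*(z - 3)*(z - 1)*(z + 3)^2*(z + 3)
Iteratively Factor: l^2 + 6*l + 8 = (l + 2)*(l + 4)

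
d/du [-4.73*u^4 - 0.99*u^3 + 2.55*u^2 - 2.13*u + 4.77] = -18.92*u^3 - 2.97*u^2 + 5.1*u - 2.13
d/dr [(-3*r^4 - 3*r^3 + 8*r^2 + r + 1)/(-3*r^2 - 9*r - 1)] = 2*(9*r^5 + 45*r^4 + 33*r^3 - 30*r^2 - 5*r + 4)/(9*r^4 + 54*r^3 + 87*r^2 + 18*r + 1)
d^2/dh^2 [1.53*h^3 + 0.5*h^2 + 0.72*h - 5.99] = 9.18*h + 1.0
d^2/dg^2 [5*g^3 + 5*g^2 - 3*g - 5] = 30*g + 10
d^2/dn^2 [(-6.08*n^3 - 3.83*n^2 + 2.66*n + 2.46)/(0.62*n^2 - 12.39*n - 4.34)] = (-2.27373675443232e-13*n^4 - 1956.224844*n^3 - 2017.785288*n^2 - 757.560888*n + 338.16734)/(0.238328*n^6 - 14.288148*n^5 + 280.527618*n^4 - 1701.980847*n^3 - 1963.693326*n^2 - 700.119252*n - 81.746504)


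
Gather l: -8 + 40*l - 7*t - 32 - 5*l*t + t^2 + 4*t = l*(40 - 5*t) + t^2 - 3*t - 40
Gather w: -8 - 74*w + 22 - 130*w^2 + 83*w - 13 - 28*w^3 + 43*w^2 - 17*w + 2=-28*w^3 - 87*w^2 - 8*w + 3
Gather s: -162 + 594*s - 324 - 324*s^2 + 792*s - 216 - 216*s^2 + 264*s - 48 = -540*s^2 + 1650*s - 750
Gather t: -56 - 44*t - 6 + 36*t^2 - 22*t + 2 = 36*t^2 - 66*t - 60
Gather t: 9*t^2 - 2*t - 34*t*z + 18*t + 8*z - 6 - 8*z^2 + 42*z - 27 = 9*t^2 + t*(16 - 34*z) - 8*z^2 + 50*z - 33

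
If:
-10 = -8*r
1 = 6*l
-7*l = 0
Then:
No Solution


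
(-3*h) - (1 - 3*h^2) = 3*h^2 - 3*h - 1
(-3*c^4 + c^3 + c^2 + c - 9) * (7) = -21*c^4 + 7*c^3 + 7*c^2 + 7*c - 63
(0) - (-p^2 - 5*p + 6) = p^2 + 5*p - 6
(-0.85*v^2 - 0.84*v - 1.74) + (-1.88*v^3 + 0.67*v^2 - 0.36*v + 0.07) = -1.88*v^3 - 0.18*v^2 - 1.2*v - 1.67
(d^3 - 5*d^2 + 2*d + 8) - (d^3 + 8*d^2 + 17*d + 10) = -13*d^2 - 15*d - 2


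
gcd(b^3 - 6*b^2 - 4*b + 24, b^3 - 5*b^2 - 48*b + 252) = b - 6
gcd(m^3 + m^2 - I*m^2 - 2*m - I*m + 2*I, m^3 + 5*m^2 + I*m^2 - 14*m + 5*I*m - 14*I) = 1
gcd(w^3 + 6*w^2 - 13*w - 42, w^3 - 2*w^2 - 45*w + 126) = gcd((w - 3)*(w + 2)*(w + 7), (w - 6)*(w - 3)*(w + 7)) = w^2 + 4*w - 21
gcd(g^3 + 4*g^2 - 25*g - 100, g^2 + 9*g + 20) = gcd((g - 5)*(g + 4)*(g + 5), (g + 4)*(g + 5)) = g^2 + 9*g + 20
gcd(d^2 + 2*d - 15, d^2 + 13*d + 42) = 1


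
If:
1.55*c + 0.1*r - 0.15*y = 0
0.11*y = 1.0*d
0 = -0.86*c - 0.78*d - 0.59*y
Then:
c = -0.785813953488372*y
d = 0.11*y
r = 13.6801162790698*y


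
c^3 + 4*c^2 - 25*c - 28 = (c - 4)*(c + 1)*(c + 7)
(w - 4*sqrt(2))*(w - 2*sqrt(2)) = w^2 - 6*sqrt(2)*w + 16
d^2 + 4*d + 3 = (d + 1)*(d + 3)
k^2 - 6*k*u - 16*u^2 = (k - 8*u)*(k + 2*u)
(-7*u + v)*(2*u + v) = -14*u^2 - 5*u*v + v^2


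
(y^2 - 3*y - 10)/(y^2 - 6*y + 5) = (y + 2)/(y - 1)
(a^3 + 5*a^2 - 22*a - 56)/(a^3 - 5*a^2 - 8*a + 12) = (a^2 + 3*a - 28)/(a^2 - 7*a + 6)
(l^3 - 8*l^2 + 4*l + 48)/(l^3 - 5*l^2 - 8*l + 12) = (l - 4)/(l - 1)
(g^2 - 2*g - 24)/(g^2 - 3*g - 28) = (g - 6)/(g - 7)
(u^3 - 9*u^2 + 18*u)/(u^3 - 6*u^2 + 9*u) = (u - 6)/(u - 3)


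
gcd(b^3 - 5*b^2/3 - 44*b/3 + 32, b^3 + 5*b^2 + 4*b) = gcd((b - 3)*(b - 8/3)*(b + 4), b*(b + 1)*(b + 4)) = b + 4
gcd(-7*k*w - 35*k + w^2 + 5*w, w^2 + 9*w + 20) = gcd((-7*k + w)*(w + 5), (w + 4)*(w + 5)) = w + 5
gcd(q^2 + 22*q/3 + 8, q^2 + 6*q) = q + 6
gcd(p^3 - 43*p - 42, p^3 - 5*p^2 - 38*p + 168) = p^2 - p - 42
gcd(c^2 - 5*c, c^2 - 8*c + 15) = c - 5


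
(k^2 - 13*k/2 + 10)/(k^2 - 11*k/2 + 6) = (2*k - 5)/(2*k - 3)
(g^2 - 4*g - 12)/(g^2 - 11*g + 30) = (g + 2)/(g - 5)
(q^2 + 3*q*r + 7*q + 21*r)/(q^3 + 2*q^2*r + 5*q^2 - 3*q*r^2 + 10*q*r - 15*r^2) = (q + 7)/(q^2 - q*r + 5*q - 5*r)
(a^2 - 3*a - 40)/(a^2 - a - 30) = (a - 8)/(a - 6)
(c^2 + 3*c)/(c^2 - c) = (c + 3)/(c - 1)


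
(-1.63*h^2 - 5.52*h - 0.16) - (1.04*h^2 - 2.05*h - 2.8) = -2.67*h^2 - 3.47*h + 2.64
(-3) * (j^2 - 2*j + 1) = -3*j^2 + 6*j - 3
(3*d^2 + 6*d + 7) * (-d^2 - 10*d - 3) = -3*d^4 - 36*d^3 - 76*d^2 - 88*d - 21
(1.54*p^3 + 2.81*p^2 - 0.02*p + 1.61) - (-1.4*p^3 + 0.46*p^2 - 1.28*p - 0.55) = 2.94*p^3 + 2.35*p^2 + 1.26*p + 2.16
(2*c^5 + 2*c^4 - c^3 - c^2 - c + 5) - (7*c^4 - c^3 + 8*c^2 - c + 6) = 2*c^5 - 5*c^4 - 9*c^2 - 1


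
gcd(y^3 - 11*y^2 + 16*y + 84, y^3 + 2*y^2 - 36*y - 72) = y^2 - 4*y - 12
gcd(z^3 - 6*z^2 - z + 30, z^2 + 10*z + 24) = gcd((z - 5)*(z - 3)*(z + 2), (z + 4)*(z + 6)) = 1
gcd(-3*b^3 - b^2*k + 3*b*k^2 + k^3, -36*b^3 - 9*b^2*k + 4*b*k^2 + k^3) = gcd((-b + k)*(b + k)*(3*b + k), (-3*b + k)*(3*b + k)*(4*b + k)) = 3*b + k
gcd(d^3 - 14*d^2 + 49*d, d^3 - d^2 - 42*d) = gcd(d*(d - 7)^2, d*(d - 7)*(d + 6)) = d^2 - 7*d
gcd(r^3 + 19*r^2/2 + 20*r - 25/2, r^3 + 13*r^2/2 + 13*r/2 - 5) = r^2 + 9*r/2 - 5/2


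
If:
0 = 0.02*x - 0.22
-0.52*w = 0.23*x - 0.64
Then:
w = -3.63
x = 11.00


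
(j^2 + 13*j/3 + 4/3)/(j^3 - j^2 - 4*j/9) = 3*(j + 4)/(j*(3*j - 4))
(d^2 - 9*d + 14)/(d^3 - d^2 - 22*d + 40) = (d - 7)/(d^2 + d - 20)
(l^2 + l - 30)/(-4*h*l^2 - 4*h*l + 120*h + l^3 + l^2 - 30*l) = -1/(4*h - l)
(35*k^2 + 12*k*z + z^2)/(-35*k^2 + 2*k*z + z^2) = (5*k + z)/(-5*k + z)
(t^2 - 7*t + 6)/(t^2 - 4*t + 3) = (t - 6)/(t - 3)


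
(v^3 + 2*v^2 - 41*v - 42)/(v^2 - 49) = (v^2 - 5*v - 6)/(v - 7)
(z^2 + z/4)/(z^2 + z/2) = (4*z + 1)/(2*(2*z + 1))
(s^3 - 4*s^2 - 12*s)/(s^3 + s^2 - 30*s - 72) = s*(s + 2)/(s^2 + 7*s + 12)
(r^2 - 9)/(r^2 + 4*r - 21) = (r + 3)/(r + 7)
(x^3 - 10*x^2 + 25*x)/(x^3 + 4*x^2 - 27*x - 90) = x*(x - 5)/(x^2 + 9*x + 18)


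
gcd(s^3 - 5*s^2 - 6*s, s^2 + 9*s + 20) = 1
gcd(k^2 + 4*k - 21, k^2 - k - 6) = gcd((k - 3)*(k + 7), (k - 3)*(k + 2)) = k - 3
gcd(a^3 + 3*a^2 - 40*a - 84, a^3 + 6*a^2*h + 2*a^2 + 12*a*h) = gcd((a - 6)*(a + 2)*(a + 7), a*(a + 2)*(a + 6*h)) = a + 2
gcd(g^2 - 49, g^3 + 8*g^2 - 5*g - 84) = g + 7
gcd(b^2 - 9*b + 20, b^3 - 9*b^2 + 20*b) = b^2 - 9*b + 20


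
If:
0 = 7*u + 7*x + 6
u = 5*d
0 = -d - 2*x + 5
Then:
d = -47/63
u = -235/63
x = 181/63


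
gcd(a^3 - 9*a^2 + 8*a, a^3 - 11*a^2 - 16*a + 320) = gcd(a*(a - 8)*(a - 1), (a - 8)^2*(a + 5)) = a - 8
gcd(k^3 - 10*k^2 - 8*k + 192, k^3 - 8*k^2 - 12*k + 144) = k^2 - 2*k - 24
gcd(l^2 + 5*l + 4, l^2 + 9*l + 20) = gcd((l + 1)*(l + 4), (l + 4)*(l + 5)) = l + 4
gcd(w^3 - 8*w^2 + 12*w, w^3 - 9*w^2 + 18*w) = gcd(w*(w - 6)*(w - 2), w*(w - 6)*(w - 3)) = w^2 - 6*w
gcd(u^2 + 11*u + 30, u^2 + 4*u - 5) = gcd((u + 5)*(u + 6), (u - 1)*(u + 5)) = u + 5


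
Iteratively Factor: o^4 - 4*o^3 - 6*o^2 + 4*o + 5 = (o - 5)*(o^3 + o^2 - o - 1) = (o - 5)*(o - 1)*(o^2 + 2*o + 1) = (o - 5)*(o - 1)*(o + 1)*(o + 1)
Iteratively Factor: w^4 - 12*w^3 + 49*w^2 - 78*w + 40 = (w - 5)*(w^3 - 7*w^2 + 14*w - 8) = (w - 5)*(w - 1)*(w^2 - 6*w + 8) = (w - 5)*(w - 4)*(w - 1)*(w - 2)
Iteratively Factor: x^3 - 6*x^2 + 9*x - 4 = (x - 1)*(x^2 - 5*x + 4) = (x - 4)*(x - 1)*(x - 1)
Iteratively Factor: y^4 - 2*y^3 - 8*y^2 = (y - 4)*(y^3 + 2*y^2) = y*(y - 4)*(y^2 + 2*y) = y*(y - 4)*(y + 2)*(y)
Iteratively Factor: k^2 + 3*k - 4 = (k - 1)*(k + 4)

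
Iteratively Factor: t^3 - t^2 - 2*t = (t)*(t^2 - t - 2) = t*(t + 1)*(t - 2)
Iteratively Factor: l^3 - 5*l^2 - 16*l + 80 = (l - 5)*(l^2 - 16) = (l - 5)*(l + 4)*(l - 4)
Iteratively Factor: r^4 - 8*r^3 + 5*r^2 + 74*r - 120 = (r - 4)*(r^3 - 4*r^2 - 11*r + 30) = (r - 4)*(r + 3)*(r^2 - 7*r + 10) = (r - 5)*(r - 4)*(r + 3)*(r - 2)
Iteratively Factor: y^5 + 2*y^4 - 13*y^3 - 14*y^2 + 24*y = (y - 3)*(y^4 + 5*y^3 + 2*y^2 - 8*y) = (y - 3)*(y + 2)*(y^3 + 3*y^2 - 4*y) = (y - 3)*(y + 2)*(y + 4)*(y^2 - y) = y*(y - 3)*(y + 2)*(y + 4)*(y - 1)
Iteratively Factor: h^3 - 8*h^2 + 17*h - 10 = (h - 5)*(h^2 - 3*h + 2) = (h - 5)*(h - 1)*(h - 2)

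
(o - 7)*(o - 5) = o^2 - 12*o + 35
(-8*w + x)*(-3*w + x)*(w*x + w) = 24*w^3*x + 24*w^3 - 11*w^2*x^2 - 11*w^2*x + w*x^3 + w*x^2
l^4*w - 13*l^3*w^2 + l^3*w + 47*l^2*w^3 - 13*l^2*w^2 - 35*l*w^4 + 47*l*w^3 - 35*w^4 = (l - 7*w)*(l - 5*w)*(l - w)*(l*w + w)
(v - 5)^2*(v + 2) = v^3 - 8*v^2 + 5*v + 50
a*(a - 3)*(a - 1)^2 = a^4 - 5*a^3 + 7*a^2 - 3*a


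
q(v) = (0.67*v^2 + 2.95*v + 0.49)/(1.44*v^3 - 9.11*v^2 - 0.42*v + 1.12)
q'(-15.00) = -0.00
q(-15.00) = -0.02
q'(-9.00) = 0.00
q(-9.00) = -0.02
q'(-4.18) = 0.01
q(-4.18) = 0.00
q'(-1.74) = 0.09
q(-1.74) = 0.08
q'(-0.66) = 1.07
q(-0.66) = 0.39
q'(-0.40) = 55.07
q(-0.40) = 2.23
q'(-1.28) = 0.17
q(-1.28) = 0.13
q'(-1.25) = 0.18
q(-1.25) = 0.14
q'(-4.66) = 0.01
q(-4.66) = -0.00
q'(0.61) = 3.50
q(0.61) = -1.15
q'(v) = (1.34*v + 2.95)/(1.44*v^3 - 9.11*v^2 - 0.42*v + 1.12) + (-4.32*v^2 + 18.22*v + 0.42)*(0.67*v^2 + 2.95*v + 0.49)/(1.44*v^3 - 9.11*v^2 - 0.42*v + 1.12)^2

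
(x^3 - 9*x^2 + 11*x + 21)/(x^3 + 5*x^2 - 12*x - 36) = (x^2 - 6*x - 7)/(x^2 + 8*x + 12)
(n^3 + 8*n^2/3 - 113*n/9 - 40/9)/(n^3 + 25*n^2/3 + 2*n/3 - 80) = (n + 1/3)/(n + 6)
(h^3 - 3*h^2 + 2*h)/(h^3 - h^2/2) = 2*(h^2 - 3*h + 2)/(h*(2*h - 1))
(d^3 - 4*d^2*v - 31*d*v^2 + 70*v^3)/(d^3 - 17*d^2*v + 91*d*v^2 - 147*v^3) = (d^2 + 3*d*v - 10*v^2)/(d^2 - 10*d*v + 21*v^2)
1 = 1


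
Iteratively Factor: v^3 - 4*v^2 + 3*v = (v - 1)*(v^2 - 3*v) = v*(v - 1)*(v - 3)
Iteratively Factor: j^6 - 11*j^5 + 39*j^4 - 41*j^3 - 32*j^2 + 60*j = (j + 1)*(j^5 - 12*j^4 + 51*j^3 - 92*j^2 + 60*j) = (j - 2)*(j + 1)*(j^4 - 10*j^3 + 31*j^2 - 30*j) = j*(j - 2)*(j + 1)*(j^3 - 10*j^2 + 31*j - 30) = j*(j - 2)^2*(j + 1)*(j^2 - 8*j + 15) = j*(j - 3)*(j - 2)^2*(j + 1)*(j - 5)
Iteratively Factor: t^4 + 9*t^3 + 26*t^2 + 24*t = (t + 2)*(t^3 + 7*t^2 + 12*t) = (t + 2)*(t + 3)*(t^2 + 4*t) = (t + 2)*(t + 3)*(t + 4)*(t)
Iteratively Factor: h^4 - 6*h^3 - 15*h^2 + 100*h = (h - 5)*(h^3 - h^2 - 20*h) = h*(h - 5)*(h^2 - h - 20) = h*(h - 5)*(h + 4)*(h - 5)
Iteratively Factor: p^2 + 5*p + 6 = (p + 2)*(p + 3)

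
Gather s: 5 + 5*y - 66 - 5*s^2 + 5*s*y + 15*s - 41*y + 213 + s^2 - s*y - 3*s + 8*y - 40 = -4*s^2 + s*(4*y + 12) - 28*y + 112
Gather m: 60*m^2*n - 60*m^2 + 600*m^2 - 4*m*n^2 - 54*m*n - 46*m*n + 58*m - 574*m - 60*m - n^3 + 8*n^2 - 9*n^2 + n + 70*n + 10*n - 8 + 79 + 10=m^2*(60*n + 540) + m*(-4*n^2 - 100*n - 576) - n^3 - n^2 + 81*n + 81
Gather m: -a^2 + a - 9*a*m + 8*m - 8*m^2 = -a^2 + a - 8*m^2 + m*(8 - 9*a)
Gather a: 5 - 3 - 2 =0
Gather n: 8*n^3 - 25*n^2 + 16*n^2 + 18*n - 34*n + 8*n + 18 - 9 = 8*n^3 - 9*n^2 - 8*n + 9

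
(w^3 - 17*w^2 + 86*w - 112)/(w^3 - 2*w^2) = 1 - 15/w + 56/w^2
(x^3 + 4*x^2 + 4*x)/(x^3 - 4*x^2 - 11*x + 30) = x*(x^2 + 4*x + 4)/(x^3 - 4*x^2 - 11*x + 30)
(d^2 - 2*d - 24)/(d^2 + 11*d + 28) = (d - 6)/(d + 7)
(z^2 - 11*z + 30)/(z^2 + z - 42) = (z - 5)/(z + 7)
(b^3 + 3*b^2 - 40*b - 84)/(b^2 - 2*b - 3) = (-b^3 - 3*b^2 + 40*b + 84)/(-b^2 + 2*b + 3)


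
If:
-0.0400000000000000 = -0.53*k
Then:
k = 0.08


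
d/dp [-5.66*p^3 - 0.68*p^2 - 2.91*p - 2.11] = -16.98*p^2 - 1.36*p - 2.91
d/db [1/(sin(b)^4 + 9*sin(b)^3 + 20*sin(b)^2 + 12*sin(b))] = (-43*sin(b) + sin(3*b) + 27*cos(2*b)/2 - 51/2)*cos(b)/((sin(b)^3 + 9*sin(b)^2 + 20*sin(b) + 12)^2*sin(b)^2)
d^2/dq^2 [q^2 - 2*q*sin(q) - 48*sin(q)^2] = 2*q*sin(q) + 192*sin(q)^2 - 4*cos(q) - 94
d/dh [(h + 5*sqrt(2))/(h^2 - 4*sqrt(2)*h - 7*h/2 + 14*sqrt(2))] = 2*(2*h^2 - 8*sqrt(2)*h - 7*h + (h + 5*sqrt(2))*(-4*h + 7 + 8*sqrt(2)) + 28*sqrt(2))/(2*h^2 - 8*sqrt(2)*h - 7*h + 28*sqrt(2))^2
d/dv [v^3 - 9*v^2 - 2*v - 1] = 3*v^2 - 18*v - 2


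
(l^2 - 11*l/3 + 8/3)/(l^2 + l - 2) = (l - 8/3)/(l + 2)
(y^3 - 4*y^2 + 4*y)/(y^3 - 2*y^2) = (y - 2)/y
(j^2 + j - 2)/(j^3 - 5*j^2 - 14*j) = (j - 1)/(j*(j - 7))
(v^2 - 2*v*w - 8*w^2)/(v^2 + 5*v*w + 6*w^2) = (v - 4*w)/(v + 3*w)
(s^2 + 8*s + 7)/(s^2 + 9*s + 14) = (s + 1)/(s + 2)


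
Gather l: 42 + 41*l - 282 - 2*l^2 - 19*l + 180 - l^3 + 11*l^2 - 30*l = -l^3 + 9*l^2 - 8*l - 60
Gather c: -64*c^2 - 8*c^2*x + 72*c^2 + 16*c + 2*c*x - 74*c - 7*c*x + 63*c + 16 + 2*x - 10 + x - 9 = c^2*(8 - 8*x) + c*(5 - 5*x) + 3*x - 3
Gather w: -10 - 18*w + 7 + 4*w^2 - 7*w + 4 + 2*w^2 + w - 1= 6*w^2 - 24*w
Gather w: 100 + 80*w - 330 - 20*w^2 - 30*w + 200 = -20*w^2 + 50*w - 30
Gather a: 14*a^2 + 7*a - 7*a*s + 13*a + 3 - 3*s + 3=14*a^2 + a*(20 - 7*s) - 3*s + 6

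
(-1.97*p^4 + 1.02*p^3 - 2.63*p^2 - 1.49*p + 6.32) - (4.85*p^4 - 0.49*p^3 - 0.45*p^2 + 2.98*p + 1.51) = -6.82*p^4 + 1.51*p^3 - 2.18*p^2 - 4.47*p + 4.81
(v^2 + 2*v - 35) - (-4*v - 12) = v^2 + 6*v - 23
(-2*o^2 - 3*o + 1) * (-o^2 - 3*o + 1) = 2*o^4 + 9*o^3 + 6*o^2 - 6*o + 1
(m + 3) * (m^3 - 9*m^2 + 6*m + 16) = m^4 - 6*m^3 - 21*m^2 + 34*m + 48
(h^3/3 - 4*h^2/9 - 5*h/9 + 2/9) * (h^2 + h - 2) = h^5/3 - h^4/9 - 5*h^3/3 + 5*h^2/9 + 4*h/3 - 4/9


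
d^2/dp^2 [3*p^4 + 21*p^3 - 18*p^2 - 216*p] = 36*p^2 + 126*p - 36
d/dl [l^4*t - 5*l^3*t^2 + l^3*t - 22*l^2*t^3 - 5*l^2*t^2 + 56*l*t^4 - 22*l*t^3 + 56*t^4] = t*(4*l^3 - 15*l^2*t + 3*l^2 - 44*l*t^2 - 10*l*t + 56*t^3 - 22*t^2)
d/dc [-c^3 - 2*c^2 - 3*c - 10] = -3*c^2 - 4*c - 3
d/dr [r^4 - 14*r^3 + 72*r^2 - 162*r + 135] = 4*r^3 - 42*r^2 + 144*r - 162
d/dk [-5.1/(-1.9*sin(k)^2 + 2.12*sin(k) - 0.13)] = (10.812 - 19.38*sin(k))*cos(k)/(1.9*sin(k)^2 - 2.12*sin(k) + 0.13)^2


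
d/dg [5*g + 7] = 5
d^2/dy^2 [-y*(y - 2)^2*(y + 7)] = -12*y^2 - 18*y + 48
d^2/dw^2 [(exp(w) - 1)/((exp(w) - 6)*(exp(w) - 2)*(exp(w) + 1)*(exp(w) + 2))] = (9*exp(8*w) - 71*exp(7*w) + 195*exp(6*w) - 135*exp(5*w) - 558*exp(4*w) + 1944*exp(3*w) + 960*exp(2*w) - 1840*exp(w) + 1056)*exp(w)/(exp(12*w) - 15*exp(11*w) + 45*exp(10*w) + 235*exp(9*w) - 978*exp(8*w) - 1920*exp(7*w) + 6560*exp(6*w) + 10080*exp(5*w) - 17472*exp(4*w) - 29440*exp(3*w) + 11520*exp(2*w) + 34560*exp(w) + 13824)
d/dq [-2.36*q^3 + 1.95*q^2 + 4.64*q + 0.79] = -7.08*q^2 + 3.9*q + 4.64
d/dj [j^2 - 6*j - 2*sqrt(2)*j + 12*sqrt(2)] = 2*j - 6 - 2*sqrt(2)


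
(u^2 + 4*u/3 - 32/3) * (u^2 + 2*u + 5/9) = u^4 + 10*u^3/3 - 67*u^2/9 - 556*u/27 - 160/27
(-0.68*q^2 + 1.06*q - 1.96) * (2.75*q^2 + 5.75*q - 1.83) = -1.87*q^4 - 0.995*q^3 + 1.9494*q^2 - 13.2098*q + 3.5868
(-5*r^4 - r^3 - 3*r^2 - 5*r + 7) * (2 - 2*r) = 10*r^5 - 8*r^4 + 4*r^3 + 4*r^2 - 24*r + 14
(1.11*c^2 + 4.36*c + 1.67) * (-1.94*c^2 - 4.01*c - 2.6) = -2.1534*c^4 - 12.9095*c^3 - 23.6094*c^2 - 18.0327*c - 4.342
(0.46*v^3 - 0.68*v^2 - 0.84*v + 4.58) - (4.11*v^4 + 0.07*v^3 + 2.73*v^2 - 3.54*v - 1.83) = -4.11*v^4 + 0.39*v^3 - 3.41*v^2 + 2.7*v + 6.41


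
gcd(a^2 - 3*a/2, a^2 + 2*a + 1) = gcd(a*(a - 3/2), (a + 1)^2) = 1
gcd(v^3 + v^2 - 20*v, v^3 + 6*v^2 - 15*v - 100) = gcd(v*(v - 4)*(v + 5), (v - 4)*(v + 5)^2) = v^2 + v - 20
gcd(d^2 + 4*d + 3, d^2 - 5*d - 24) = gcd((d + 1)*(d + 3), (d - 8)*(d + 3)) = d + 3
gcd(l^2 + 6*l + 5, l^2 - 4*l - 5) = l + 1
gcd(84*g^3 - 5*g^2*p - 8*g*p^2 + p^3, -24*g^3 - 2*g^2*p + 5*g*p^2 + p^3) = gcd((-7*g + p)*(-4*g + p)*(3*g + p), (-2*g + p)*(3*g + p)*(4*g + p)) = 3*g + p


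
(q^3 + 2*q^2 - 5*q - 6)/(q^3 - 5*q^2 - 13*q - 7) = (q^2 + q - 6)/(q^2 - 6*q - 7)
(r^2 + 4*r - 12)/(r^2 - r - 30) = (-r^2 - 4*r + 12)/(-r^2 + r + 30)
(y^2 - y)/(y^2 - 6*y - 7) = y*(1 - y)/(-y^2 + 6*y + 7)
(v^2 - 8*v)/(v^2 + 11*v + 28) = v*(v - 8)/(v^2 + 11*v + 28)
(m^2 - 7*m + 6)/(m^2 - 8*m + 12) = (m - 1)/(m - 2)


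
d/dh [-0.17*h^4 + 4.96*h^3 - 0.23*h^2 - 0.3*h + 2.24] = -0.68*h^3 + 14.88*h^2 - 0.46*h - 0.3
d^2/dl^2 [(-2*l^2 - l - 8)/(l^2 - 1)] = 2*(-l^3 - 30*l^2 - 3*l - 10)/(l^6 - 3*l^4 + 3*l^2 - 1)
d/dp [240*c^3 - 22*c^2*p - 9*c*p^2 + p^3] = -22*c^2 - 18*c*p + 3*p^2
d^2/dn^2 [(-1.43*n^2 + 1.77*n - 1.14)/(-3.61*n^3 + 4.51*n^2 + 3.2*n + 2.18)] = (37.271806*n^6 - 138.400902*n^5 + 450.30057*n^4 - 293.587422*n^3 - 191.400792*n^2 + 256.958028*n + 39.2176)/(47.045881*n^9 - 176.324313*n^8 + 95.175123*n^7 + 135.633335*n^6 + 128.591028*n^5 - 120.471294*n^4 - 170.070068*n^3 - 131.269572*n^2 - 45.62304*n - 10.360232)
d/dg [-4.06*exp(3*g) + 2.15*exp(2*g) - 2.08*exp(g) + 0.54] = (-12.18*exp(2*g) + 4.3*exp(g) - 2.08)*exp(g)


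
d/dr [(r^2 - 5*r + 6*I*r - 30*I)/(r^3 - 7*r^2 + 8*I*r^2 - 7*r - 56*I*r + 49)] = (-r^4 + r^3*(10 - 12*I) + r^2*(6 + 116*I) + r*(-382 - 420*I) + 1435 + 84*I)/(r^6 + r^5*(-14 + 16*I) + r^4*(-29 - 224*I) + r^3*(1092 + 672*I) + r^2*(-3773 + 1568*I) + r*(-686 - 5488*I) + 2401)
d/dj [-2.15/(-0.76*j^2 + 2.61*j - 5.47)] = (5.6115 - 3.268*j)/(0.76*j^2 - 2.61*j + 5.47)^2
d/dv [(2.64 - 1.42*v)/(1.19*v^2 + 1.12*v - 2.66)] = (1.6898*v^2 - 6.2832*v + 0.8204)/(1.4161*v^4 + 2.6656*v^3 - 5.0764*v^2 - 5.9584*v + 7.0756)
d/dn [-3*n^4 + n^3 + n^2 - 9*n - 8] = -12*n^3 + 3*n^2 + 2*n - 9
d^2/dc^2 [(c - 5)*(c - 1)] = 2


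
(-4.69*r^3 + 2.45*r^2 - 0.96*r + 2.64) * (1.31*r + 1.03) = -6.1439*r^4 - 1.6212*r^3 + 1.2659*r^2 + 2.4696*r + 2.7192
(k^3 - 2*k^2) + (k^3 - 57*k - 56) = 2*k^3 - 2*k^2 - 57*k - 56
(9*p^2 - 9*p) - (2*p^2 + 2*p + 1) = 7*p^2 - 11*p - 1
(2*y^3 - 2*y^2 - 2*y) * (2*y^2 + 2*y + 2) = 4*y^5 - 4*y^3 - 8*y^2 - 4*y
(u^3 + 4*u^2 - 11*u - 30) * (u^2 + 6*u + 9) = u^5 + 10*u^4 + 22*u^3 - 60*u^2 - 279*u - 270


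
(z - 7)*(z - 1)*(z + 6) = z^3 - 2*z^2 - 41*z + 42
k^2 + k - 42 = (k - 6)*(k + 7)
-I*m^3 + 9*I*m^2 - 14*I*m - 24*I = (m - 6)*(m - 4)*(-I*m - I)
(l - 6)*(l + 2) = l^2 - 4*l - 12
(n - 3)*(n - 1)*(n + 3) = n^3 - n^2 - 9*n + 9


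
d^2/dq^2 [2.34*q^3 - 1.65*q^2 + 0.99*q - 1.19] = 14.04*q - 3.3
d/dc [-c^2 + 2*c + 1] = 2 - 2*c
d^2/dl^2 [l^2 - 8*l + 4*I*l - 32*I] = 2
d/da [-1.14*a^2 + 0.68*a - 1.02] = 0.68 - 2.28*a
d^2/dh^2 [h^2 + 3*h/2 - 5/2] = 2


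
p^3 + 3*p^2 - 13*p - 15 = (p - 3)*(p + 1)*(p + 5)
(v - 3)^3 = v^3 - 9*v^2 + 27*v - 27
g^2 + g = g*(g + 1)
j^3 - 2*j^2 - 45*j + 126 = (j - 6)*(j - 3)*(j + 7)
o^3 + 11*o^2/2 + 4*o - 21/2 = (o - 1)*(o + 3)*(o + 7/2)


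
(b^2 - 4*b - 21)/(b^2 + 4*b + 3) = (b - 7)/(b + 1)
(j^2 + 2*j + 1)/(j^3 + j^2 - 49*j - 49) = (j + 1)/(j^2 - 49)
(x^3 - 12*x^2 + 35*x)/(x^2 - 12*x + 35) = x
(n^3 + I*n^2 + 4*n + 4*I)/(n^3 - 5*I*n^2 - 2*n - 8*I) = (n + 2*I)/(n - 4*I)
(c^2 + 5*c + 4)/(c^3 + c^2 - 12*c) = (c + 1)/(c*(c - 3))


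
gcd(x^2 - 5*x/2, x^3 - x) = x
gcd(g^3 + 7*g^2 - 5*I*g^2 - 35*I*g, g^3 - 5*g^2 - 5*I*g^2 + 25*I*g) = g^2 - 5*I*g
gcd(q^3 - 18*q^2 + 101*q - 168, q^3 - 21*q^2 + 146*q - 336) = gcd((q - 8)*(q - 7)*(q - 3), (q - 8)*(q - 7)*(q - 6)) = q^2 - 15*q + 56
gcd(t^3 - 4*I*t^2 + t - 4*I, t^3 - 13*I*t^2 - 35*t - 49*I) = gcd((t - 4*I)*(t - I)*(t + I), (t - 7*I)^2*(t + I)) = t + I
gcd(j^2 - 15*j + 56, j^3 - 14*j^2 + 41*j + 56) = j^2 - 15*j + 56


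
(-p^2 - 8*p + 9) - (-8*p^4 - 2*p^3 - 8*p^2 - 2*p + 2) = 8*p^4 + 2*p^3 + 7*p^2 - 6*p + 7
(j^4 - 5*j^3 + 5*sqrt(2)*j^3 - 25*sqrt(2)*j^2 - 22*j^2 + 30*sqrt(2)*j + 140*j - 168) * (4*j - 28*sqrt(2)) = 4*j^5 - 20*j^4 - 8*sqrt(2)*j^4 - 368*j^3 + 40*sqrt(2)*j^3 + 736*sqrt(2)*j^2 + 1960*j^2 - 3920*sqrt(2)*j - 2352*j + 4704*sqrt(2)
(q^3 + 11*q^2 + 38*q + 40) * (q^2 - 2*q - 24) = q^5 + 9*q^4 - 8*q^3 - 300*q^2 - 992*q - 960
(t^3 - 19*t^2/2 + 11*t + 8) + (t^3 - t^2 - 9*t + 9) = 2*t^3 - 21*t^2/2 + 2*t + 17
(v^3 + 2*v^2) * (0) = 0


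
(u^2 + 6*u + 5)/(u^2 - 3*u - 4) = (u + 5)/(u - 4)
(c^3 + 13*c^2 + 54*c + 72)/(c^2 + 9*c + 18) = c + 4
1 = 1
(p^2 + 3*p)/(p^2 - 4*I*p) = (p + 3)/(p - 4*I)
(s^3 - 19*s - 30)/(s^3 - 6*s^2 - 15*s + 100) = (s^2 + 5*s + 6)/(s^2 - s - 20)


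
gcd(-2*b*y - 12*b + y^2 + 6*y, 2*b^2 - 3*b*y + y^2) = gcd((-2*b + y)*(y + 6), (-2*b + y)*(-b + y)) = -2*b + y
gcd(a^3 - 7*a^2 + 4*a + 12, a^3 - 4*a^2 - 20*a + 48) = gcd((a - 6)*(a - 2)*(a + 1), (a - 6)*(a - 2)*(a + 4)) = a^2 - 8*a + 12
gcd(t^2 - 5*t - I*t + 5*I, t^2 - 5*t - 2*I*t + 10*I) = t - 5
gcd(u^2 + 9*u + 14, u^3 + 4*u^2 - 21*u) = u + 7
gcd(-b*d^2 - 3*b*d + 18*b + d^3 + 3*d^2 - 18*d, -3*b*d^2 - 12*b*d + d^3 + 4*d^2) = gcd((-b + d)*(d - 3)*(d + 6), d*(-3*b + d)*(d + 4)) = 1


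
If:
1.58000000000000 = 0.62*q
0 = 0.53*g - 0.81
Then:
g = 1.53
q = 2.55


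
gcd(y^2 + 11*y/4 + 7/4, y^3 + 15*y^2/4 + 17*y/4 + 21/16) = y + 7/4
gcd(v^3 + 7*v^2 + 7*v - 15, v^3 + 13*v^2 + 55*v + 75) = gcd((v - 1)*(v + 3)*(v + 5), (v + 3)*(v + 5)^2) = v^2 + 8*v + 15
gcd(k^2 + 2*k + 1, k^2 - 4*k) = 1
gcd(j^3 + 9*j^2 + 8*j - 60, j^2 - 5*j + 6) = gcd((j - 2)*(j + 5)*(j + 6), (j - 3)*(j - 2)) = j - 2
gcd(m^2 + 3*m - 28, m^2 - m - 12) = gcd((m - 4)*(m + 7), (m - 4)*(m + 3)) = m - 4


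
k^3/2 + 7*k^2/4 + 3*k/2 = k*(k/2 + 1)*(k + 3/2)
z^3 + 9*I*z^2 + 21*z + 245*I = (z - 5*I)*(z + 7*I)^2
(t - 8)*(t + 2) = t^2 - 6*t - 16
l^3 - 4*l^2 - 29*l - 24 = (l - 8)*(l + 1)*(l + 3)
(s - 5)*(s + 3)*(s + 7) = s^3 + 5*s^2 - 29*s - 105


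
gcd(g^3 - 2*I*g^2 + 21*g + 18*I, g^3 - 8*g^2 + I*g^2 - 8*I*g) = g + I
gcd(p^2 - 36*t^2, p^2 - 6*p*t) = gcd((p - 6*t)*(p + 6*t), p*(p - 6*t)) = p - 6*t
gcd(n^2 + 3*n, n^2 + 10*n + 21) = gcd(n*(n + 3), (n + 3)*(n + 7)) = n + 3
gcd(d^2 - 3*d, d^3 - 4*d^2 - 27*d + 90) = d - 3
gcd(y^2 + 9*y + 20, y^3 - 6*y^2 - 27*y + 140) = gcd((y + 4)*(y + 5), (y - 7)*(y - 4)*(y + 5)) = y + 5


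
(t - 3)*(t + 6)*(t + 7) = t^3 + 10*t^2 + 3*t - 126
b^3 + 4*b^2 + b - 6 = (b - 1)*(b + 2)*(b + 3)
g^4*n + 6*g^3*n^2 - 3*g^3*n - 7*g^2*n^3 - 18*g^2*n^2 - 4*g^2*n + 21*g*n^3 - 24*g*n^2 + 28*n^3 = (g - 4)*(g - n)*(g + 7*n)*(g*n + n)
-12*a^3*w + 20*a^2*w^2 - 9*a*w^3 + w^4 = w*(-6*a + w)*(-2*a + w)*(-a + w)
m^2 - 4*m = m*(m - 4)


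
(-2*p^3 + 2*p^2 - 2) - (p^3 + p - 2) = -3*p^3 + 2*p^2 - p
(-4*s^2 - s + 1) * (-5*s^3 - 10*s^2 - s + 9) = 20*s^5 + 45*s^4 + 9*s^3 - 45*s^2 - 10*s + 9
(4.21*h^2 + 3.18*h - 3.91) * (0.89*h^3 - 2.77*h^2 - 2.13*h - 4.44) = 3.7469*h^5 - 8.8315*h^4 - 21.2558*h^3 - 14.6351*h^2 - 5.7909*h + 17.3604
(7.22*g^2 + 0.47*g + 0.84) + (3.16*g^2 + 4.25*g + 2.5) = 10.38*g^2 + 4.72*g + 3.34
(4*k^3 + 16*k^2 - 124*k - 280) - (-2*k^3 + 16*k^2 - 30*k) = 6*k^3 - 94*k - 280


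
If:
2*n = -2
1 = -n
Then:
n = -1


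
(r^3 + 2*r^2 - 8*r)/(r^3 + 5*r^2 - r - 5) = r*(r^2 + 2*r - 8)/(r^3 + 5*r^2 - r - 5)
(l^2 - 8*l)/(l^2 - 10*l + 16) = l/(l - 2)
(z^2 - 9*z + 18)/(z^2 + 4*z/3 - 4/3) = 3*(z^2 - 9*z + 18)/(3*z^2 + 4*z - 4)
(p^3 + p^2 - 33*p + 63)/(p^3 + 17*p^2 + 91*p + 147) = (p^2 - 6*p + 9)/(p^2 + 10*p + 21)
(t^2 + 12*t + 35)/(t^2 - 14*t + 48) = (t^2 + 12*t + 35)/(t^2 - 14*t + 48)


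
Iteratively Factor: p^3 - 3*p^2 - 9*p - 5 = (p - 5)*(p^2 + 2*p + 1) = (p - 5)*(p + 1)*(p + 1)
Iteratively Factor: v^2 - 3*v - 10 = (v + 2)*(v - 5)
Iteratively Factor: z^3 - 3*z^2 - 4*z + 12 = (z - 2)*(z^2 - z - 6) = (z - 2)*(z + 2)*(z - 3)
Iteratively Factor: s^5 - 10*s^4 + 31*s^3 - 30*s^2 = (s - 2)*(s^4 - 8*s^3 + 15*s^2) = (s - 5)*(s - 2)*(s^3 - 3*s^2) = (s - 5)*(s - 3)*(s - 2)*(s^2) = s*(s - 5)*(s - 3)*(s - 2)*(s)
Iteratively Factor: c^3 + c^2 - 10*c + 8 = (c - 2)*(c^2 + 3*c - 4) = (c - 2)*(c - 1)*(c + 4)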